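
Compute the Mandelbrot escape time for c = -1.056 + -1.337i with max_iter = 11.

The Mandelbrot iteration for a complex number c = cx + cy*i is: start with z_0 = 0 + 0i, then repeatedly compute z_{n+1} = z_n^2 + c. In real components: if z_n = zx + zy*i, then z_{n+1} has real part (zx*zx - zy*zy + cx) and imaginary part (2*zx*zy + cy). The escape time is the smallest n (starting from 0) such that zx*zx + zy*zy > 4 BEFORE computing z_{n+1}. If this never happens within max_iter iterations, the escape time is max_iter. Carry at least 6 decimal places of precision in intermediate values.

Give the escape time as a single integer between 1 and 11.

Answer: 2

Derivation:
z_0 = 0 + 0i, c = -1.0560 + -1.3370i
Iter 1: z = -1.0560 + -1.3370i, |z|^2 = 2.9027
Iter 2: z = -1.7284 + 1.4867i, |z|^2 = 5.1979
Escaped at iteration 2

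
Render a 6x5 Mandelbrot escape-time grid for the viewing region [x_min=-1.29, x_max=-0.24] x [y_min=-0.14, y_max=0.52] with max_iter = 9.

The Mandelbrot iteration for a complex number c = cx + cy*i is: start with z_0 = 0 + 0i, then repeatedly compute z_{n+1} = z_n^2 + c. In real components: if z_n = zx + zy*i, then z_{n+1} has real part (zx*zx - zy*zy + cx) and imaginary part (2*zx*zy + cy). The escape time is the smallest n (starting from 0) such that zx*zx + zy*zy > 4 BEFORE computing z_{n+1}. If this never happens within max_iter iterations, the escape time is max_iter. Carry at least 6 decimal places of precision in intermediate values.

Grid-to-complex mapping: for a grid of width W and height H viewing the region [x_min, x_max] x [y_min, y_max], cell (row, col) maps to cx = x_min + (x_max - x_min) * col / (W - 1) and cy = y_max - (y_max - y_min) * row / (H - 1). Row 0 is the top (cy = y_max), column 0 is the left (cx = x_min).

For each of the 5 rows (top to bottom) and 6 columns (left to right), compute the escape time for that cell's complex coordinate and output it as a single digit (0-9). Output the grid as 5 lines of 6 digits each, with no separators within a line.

(row=0, col=0): c = -1.2900 + 0.5200i → escape time 4
(row=0, col=1): c = -1.0800 + 0.5200i → escape time 5
(row=0, col=2): c = -0.8700 + 0.5200i → escape time 5
(row=0, col=3): c = -0.6600 + 0.5200i → escape time 8
(row=0, col=4): c = -0.4500 + 0.5200i → escape time 9
(row=0, col=5): c = -0.2400 + 0.5200i → escape time 9
(row=1, col=0): c = -1.2900 + 0.3550i → escape time 9
(row=1, col=1): c = -1.0800 + 0.3550i → escape time 8
(row=1, col=2): c = -0.8700 + 0.3550i → escape time 7
(row=1, col=3): c = -0.6600 + 0.3550i → escape time 9
(row=1, col=4): c = -0.4500 + 0.3550i → escape time 9
(row=1, col=5): c = -0.2400 + 0.3550i → escape time 9
(row=2, col=0): c = -1.2900 + 0.1900i → escape time 9
(row=2, col=1): c = -1.0800 + 0.1900i → escape time 9
(row=2, col=2): c = -0.8700 + 0.1900i → escape time 9
(row=2, col=3): c = -0.6600 + 0.1900i → escape time 9
(row=2, col=4): c = -0.4500 + 0.1900i → escape time 9
(row=2, col=5): c = -0.2400 + 0.1900i → escape time 9
(row=3, col=0): c = -1.2900 + 0.0250i → escape time 9
(row=3, col=1): c = -1.0800 + 0.0250i → escape time 9
(row=3, col=2): c = -0.8700 + 0.0250i → escape time 9
(row=3, col=3): c = -0.6600 + 0.0250i → escape time 9
(row=3, col=4): c = -0.4500 + 0.0250i → escape time 9
(row=3, col=5): c = -0.2400 + 0.0250i → escape time 9
(row=4, col=0): c = -1.2900 + -0.1400i → escape time 9
(row=4, col=1): c = -1.0800 + -0.1400i → escape time 9
(row=4, col=2): c = -0.8700 + -0.1400i → escape time 9
(row=4, col=3): c = -0.6600 + -0.1400i → escape time 9
(row=4, col=4): c = -0.4500 + -0.1400i → escape time 9
(row=4, col=5): c = -0.2400 + -0.1400i → escape time 9

Answer: 455899
987999
999999
999999
999999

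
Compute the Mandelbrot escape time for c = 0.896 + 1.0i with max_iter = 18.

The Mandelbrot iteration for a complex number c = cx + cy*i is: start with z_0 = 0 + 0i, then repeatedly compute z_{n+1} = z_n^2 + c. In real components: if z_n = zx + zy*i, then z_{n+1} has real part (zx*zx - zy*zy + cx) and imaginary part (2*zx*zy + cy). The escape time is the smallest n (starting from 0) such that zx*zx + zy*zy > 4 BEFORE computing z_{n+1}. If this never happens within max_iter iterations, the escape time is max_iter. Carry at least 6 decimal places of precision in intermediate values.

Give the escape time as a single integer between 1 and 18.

z_0 = 0 + 0i, c = 0.8960 + 1.0000i
Iter 1: z = 0.8960 + 1.0000i, |z|^2 = 1.8028
Iter 2: z = 0.6988 + 2.7920i, |z|^2 = 8.2836
Escaped at iteration 2

Answer: 2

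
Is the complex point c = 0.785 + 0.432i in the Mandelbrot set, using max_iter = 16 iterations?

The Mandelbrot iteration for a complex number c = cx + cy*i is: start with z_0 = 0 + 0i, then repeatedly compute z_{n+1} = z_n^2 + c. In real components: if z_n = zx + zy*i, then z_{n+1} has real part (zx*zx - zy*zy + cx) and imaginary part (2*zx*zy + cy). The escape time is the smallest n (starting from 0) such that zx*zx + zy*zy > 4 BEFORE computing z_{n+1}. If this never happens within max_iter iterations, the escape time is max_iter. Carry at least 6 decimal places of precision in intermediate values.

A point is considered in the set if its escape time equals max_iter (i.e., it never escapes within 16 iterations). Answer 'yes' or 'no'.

z_0 = 0 + 0i, c = 0.7850 + 0.4320i
Iter 1: z = 0.7850 + 0.4320i, |z|^2 = 0.8028
Iter 2: z = 1.2146 + 1.1102i, |z|^2 = 2.7079
Iter 3: z = 1.0276 + 3.1290i, |z|^2 = 10.8466
Escaped at iteration 3

Answer: no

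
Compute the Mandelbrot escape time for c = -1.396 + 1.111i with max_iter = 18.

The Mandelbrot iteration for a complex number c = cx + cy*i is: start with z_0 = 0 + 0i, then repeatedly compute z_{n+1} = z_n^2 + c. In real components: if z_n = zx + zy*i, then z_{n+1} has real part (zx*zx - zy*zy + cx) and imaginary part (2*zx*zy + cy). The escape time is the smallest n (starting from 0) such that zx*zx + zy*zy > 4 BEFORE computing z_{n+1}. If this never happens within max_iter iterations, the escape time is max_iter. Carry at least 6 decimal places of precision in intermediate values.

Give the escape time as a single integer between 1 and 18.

Answer: 2

Derivation:
z_0 = 0 + 0i, c = -1.3960 + 1.1110i
Iter 1: z = -1.3960 + 1.1110i, |z|^2 = 3.1831
Iter 2: z = -0.6815 + -1.9909i, |z|^2 = 4.4282
Escaped at iteration 2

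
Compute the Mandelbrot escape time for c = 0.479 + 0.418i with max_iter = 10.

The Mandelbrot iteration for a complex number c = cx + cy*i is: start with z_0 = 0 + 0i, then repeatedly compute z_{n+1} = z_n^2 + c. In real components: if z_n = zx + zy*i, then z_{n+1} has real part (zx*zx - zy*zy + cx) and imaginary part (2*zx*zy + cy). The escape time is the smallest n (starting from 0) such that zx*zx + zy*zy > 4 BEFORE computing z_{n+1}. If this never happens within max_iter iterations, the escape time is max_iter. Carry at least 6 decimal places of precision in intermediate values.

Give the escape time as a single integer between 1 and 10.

Answer: 6

Derivation:
z_0 = 0 + 0i, c = 0.4790 + 0.4180i
Iter 1: z = 0.4790 + 0.4180i, |z|^2 = 0.4042
Iter 2: z = 0.5337 + 0.8184i, |z|^2 = 0.9547
Iter 3: z = 0.0940 + 1.2916i, |z|^2 = 1.6772
Iter 4: z = -1.1805 + 0.6608i, |z|^2 = 1.8302
Iter 5: z = 1.4358 + -1.1422i, |z|^2 = 3.3663
Iter 6: z = 1.2360 + -2.8621i, |z|^2 = 9.7191
Escaped at iteration 6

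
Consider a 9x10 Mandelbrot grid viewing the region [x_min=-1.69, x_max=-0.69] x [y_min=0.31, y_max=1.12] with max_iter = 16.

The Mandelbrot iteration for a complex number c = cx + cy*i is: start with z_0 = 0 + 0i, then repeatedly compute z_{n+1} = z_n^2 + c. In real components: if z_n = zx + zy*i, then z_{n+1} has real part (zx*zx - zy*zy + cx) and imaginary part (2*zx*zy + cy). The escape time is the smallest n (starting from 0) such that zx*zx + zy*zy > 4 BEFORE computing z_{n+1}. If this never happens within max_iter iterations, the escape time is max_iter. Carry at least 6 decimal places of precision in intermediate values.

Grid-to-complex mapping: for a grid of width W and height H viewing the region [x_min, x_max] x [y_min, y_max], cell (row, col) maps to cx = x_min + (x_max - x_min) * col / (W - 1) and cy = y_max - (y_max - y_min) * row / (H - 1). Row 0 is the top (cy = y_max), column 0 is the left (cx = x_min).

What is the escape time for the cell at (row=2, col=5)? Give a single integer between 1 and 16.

Answer: 3

Derivation:
z_0 = 0 + 0i, c = -1.0650 + 0.9400i
Iter 1: z = -1.0650 + 0.9400i, |z|^2 = 2.0178
Iter 2: z = -0.8144 + -1.0622i, |z|^2 = 1.7915
Iter 3: z = -1.5301 + 2.6701i, |z|^2 = 9.4703
Escaped at iteration 3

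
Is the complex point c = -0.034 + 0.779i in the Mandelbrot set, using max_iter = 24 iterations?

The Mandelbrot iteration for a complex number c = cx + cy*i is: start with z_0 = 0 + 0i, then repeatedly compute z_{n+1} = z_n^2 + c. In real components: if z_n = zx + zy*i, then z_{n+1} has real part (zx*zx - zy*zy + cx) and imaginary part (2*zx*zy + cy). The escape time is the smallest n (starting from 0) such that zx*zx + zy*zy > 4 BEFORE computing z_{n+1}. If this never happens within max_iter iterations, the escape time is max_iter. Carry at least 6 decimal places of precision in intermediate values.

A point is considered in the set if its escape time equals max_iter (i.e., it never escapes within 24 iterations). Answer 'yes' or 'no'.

z_0 = 0 + 0i, c = -0.0340 + 0.7790i
Iter 1: z = -0.0340 + 0.7790i, |z|^2 = 0.6080
Iter 2: z = -0.6397 + 0.7260i, |z|^2 = 0.9363
Iter 3: z = -0.1519 + -0.1499i, |z|^2 = 0.0455
Iter 4: z = -0.0334 + 0.8245i, |z|^2 = 0.6810
Iter 5: z = -0.7127 + 0.7240i, |z|^2 = 1.0321
Iter 6: z = -0.0501 + -0.2530i, |z|^2 = 0.0665
Iter 7: z = -0.0955 + 0.8044i, |z|^2 = 0.6561
Iter 8: z = -0.6719 + 0.6254i, |z|^2 = 0.8425
Iter 9: z = 0.0263 + -0.0614i, |z|^2 = 0.0045
Iter 10: z = -0.0371 + 0.7758i, |z|^2 = 0.6032
Iter 11: z = -0.6344 + 0.7215i, |z|^2 = 0.9231
Iter 12: z = -0.1520 + -0.1365i, |z|^2 = 0.0417
Iter 13: z = -0.0295 + 0.8205i, |z|^2 = 0.6741
Iter 14: z = -0.7063 + 0.7306i, |z|^2 = 1.0326
Iter 15: z = -0.0688 + -0.2530i, |z|^2 = 0.0688
Iter 16: z = -0.0933 + 0.8138i, |z|^2 = 0.6710
Iter 17: z = -0.6876 + 0.6271i, |z|^2 = 0.8661
Iter 18: z = 0.0455 + -0.0834i, |z|^2 = 0.0090
Iter 19: z = -0.0389 + 0.7714i, |z|^2 = 0.5966
Iter 20: z = -0.6276 + 0.7190i, |z|^2 = 0.9108
Iter 21: z = -0.1571 + -0.1234i, |z|^2 = 0.0399
Iter 22: z = -0.0245 + 0.8178i, |z|^2 = 0.6694
Iter 23: z = -0.7022 + 0.7389i, |z|^2 = 1.0389
Did not escape in 24 iterations → in set

Answer: yes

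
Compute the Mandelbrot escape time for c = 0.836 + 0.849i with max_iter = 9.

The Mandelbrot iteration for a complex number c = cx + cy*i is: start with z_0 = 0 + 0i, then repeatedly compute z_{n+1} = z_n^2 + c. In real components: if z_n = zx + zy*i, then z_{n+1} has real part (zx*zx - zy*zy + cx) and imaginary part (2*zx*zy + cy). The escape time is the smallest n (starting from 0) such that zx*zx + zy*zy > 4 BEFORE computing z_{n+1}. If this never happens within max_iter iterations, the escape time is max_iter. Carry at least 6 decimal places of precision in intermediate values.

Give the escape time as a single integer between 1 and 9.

z_0 = 0 + 0i, c = 0.8360 + 0.8490i
Iter 1: z = 0.8360 + 0.8490i, |z|^2 = 1.4197
Iter 2: z = 0.8141 + 2.2685i, |z|^2 = 5.8090
Escaped at iteration 2

Answer: 2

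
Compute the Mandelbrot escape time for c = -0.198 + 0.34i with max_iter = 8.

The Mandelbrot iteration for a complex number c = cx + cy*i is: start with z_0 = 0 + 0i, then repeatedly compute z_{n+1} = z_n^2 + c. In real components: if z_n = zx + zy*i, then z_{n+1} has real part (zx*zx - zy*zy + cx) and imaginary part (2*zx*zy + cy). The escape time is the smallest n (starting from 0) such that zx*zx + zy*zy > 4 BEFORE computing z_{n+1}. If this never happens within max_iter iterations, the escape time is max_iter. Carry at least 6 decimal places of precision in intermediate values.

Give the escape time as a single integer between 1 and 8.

Answer: 8

Derivation:
z_0 = 0 + 0i, c = -0.1980 + 0.3400i
Iter 1: z = -0.1980 + 0.3400i, |z|^2 = 0.1548
Iter 2: z = -0.2744 + 0.2054i, |z|^2 = 0.1175
Iter 3: z = -0.1649 + 0.2273i, |z|^2 = 0.0789
Iter 4: z = -0.2225 + 0.2650i, |z|^2 = 0.1197
Iter 5: z = -0.2188 + 0.2221i, |z|^2 = 0.0972
Iter 6: z = -0.1995 + 0.2428i, |z|^2 = 0.0988
Iter 7: z = -0.2172 + 0.2431i, |z|^2 = 0.1063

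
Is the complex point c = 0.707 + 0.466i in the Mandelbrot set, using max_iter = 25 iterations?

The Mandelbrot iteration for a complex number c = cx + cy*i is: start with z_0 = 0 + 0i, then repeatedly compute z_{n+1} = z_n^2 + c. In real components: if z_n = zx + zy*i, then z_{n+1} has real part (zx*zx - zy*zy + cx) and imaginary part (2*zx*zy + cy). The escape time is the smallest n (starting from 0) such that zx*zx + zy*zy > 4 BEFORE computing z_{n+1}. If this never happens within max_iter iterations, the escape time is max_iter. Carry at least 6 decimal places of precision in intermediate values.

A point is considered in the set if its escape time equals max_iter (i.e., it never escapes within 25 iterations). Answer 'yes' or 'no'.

Answer: no

Derivation:
z_0 = 0 + 0i, c = 0.7070 + 0.4660i
Iter 1: z = 0.7070 + 0.4660i, |z|^2 = 0.7170
Iter 2: z = 0.9897 + 1.1249i, |z|^2 = 2.2449
Iter 3: z = 0.4210 + 2.6927i, |z|^2 = 7.4277
Escaped at iteration 3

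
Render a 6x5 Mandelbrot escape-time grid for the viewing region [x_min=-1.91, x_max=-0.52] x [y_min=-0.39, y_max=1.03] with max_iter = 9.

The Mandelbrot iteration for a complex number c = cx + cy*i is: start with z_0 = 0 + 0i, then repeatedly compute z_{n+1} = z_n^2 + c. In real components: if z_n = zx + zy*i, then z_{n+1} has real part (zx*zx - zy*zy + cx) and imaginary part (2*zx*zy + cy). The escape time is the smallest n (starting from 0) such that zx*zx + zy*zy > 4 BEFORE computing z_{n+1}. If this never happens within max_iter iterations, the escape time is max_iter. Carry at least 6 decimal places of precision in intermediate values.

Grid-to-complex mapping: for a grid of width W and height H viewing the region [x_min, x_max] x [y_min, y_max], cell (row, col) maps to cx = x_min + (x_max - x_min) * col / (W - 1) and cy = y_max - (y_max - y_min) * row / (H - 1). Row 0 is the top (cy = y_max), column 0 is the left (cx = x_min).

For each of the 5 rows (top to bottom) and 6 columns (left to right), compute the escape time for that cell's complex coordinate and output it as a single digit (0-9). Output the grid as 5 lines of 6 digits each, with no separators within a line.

(row=0, col=0): c = -1.9100 + 1.0300i → escape time 1
(row=0, col=1): c = -1.6320 + 1.0300i → escape time 2
(row=0, col=2): c = -1.3540 + 1.0300i → escape time 3
(row=0, col=3): c = -1.0760 + 1.0300i → escape time 3
(row=0, col=4): c = -0.7980 + 1.0300i → escape time 3
(row=0, col=5): c = -0.5200 + 1.0300i → escape time 4
(row=1, col=0): c = -1.9100 + 0.6750i → escape time 1
(row=1, col=1): c = -1.6320 + 0.6750i → escape time 3
(row=1, col=2): c = -1.3540 + 0.6750i → escape time 3
(row=1, col=3): c = -1.0760 + 0.6750i → escape time 4
(row=1, col=4): c = -0.7980 + 0.6750i → escape time 5
(row=1, col=5): c = -0.5200 + 0.6750i → escape time 9
(row=2, col=0): c = -1.9100 + 0.3200i → escape time 3
(row=2, col=1): c = -1.6320 + 0.3200i → escape time 4
(row=2, col=2): c = -1.3540 + 0.3200i → escape time 6
(row=2, col=3): c = -1.0760 + 0.3200i → escape time 9
(row=2, col=4): c = -0.7980 + 0.3200i → escape time 9
(row=2, col=5): c = -0.5200 + 0.3200i → escape time 9
(row=3, col=0): c = -1.9100 + -0.0350i → escape time 6
(row=3, col=1): c = -1.6320 + -0.0350i → escape time 9
(row=3, col=2): c = -1.3540 + -0.0350i → escape time 9
(row=3, col=3): c = -1.0760 + -0.0350i → escape time 9
(row=3, col=4): c = -0.7980 + -0.0350i → escape time 9
(row=3, col=5): c = -0.5200 + -0.0350i → escape time 9
(row=4, col=0): c = -1.9100 + -0.3900i → escape time 3
(row=4, col=1): c = -1.6320 + -0.3900i → escape time 3
(row=4, col=2): c = -1.3540 + -0.3900i → escape time 5
(row=4, col=3): c = -1.0760 + -0.3900i → escape time 7
(row=4, col=4): c = -0.7980 + -0.3900i → escape time 8
(row=4, col=5): c = -0.5200 + -0.3900i → escape time 9

Answer: 123334
133459
346999
699999
335789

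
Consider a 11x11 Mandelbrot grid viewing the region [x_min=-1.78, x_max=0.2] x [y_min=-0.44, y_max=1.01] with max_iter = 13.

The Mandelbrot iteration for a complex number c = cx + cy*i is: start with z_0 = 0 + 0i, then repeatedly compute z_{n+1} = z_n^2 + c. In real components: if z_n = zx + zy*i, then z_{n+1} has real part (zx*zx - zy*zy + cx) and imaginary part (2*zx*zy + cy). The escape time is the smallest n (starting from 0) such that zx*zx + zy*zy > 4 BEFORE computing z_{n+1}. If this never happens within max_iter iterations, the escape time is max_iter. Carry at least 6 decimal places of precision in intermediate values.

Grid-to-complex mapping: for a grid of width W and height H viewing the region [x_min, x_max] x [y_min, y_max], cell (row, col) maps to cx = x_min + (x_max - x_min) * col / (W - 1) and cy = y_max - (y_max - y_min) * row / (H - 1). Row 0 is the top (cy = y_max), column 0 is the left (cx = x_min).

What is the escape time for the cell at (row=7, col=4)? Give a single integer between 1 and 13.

Answer: 13

Derivation:
z_0 = 0 + 0i, c = -0.9880 + -0.0050i
Iter 1: z = -0.9880 + -0.0050i, |z|^2 = 0.9762
Iter 2: z = -0.0119 + 0.0049i, |z|^2 = 0.0002
Iter 3: z = -0.9879 + -0.0051i, |z|^2 = 0.9759
Iter 4: z = -0.0121 + 0.0051i, |z|^2 = 0.0002
Iter 5: z = -0.9879 + -0.0051i, |z|^2 = 0.9759
Iter 6: z = -0.0121 + 0.0051i, |z|^2 = 0.0002
Iter 7: z = -0.9879 + -0.0051i, |z|^2 = 0.9759
Iter 8: z = -0.0121 + 0.0051i, |z|^2 = 0.0002
Iter 9: z = -0.9879 + -0.0051i, |z|^2 = 0.9759
Iter 10: z = -0.0121 + 0.0051i, |z|^2 = 0.0002
Iter 11: z = -0.9879 + -0.0051i, |z|^2 = 0.9759
Iter 12: z = -0.0121 + 0.0051i, |z|^2 = 0.0002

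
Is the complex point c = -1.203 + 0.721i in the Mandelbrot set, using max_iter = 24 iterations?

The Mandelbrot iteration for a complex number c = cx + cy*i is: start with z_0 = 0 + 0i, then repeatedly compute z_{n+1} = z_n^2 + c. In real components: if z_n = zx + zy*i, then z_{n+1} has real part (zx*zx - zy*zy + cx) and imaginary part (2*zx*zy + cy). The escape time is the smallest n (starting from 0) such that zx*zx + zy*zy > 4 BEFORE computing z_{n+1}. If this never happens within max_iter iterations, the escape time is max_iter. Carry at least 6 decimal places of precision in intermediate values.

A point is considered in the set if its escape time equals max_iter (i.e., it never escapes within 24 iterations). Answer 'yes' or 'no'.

z_0 = 0 + 0i, c = -1.2030 + 0.7210i
Iter 1: z = -1.2030 + 0.7210i, |z|^2 = 1.9671
Iter 2: z = -0.2756 + -1.0137i, |z|^2 = 1.1036
Iter 3: z = -2.1547 + 1.2798i, |z|^2 = 6.2806
Escaped at iteration 3

Answer: no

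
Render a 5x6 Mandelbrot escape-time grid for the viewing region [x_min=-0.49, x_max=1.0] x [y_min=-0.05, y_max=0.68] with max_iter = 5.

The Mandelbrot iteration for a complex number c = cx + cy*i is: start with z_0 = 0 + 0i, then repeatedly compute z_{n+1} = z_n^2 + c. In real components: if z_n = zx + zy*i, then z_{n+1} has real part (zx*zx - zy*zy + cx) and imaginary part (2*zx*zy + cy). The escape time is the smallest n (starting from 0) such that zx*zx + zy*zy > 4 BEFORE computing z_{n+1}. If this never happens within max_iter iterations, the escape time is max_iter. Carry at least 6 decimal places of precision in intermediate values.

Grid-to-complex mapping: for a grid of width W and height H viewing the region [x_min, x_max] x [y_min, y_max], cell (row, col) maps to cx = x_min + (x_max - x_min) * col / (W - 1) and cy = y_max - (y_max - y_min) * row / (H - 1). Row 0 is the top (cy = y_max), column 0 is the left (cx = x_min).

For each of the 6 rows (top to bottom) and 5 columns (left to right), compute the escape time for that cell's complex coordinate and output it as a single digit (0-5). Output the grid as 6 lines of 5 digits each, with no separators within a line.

(row=0, col=0): c = -0.4900 + 0.6800i → escape time 5
(row=0, col=1): c = -0.1175 + 0.6800i → escape time 5
(row=0, col=2): c = 0.2550 + 0.6800i → escape time 5
(row=0, col=3): c = 0.6275 + 0.6800i → escape time 3
(row=0, col=4): c = 1.0000 + 0.6800i → escape time 2
(row=1, col=0): c = -0.4900 + 0.5340i → escape time 5
(row=1, col=1): c = -0.1175 + 0.5340i → escape time 5
(row=1, col=2): c = 0.2550 + 0.5340i → escape time 5
(row=1, col=3): c = 0.6275 + 0.5340i → escape time 3
(row=1, col=4): c = 1.0000 + 0.5340i → escape time 2
(row=2, col=0): c = -0.4900 + 0.3880i → escape time 5
(row=2, col=1): c = -0.1175 + 0.3880i → escape time 5
(row=2, col=2): c = 0.2550 + 0.3880i → escape time 5
(row=2, col=3): c = 0.6275 + 0.3880i → escape time 3
(row=2, col=4): c = 1.0000 + 0.3880i → escape time 2
(row=3, col=0): c = -0.4900 + 0.2420i → escape time 5
(row=3, col=1): c = -0.1175 + 0.2420i → escape time 5
(row=3, col=2): c = 0.2550 + 0.2420i → escape time 5
(row=3, col=3): c = 0.6275 + 0.2420i → escape time 4
(row=3, col=4): c = 1.0000 + 0.2420i → escape time 2
(row=4, col=0): c = -0.4900 + 0.0960i → escape time 5
(row=4, col=1): c = -0.1175 + 0.0960i → escape time 5
(row=4, col=2): c = 0.2550 + 0.0960i → escape time 5
(row=4, col=3): c = 0.6275 + 0.0960i → escape time 4
(row=4, col=4): c = 1.0000 + 0.0960i → escape time 2
(row=5, col=0): c = -0.4900 + -0.0500i → escape time 5
(row=5, col=1): c = -0.1175 + -0.0500i → escape time 5
(row=5, col=2): c = 0.2550 + -0.0500i → escape time 5
(row=5, col=3): c = 0.6275 + -0.0500i → escape time 4
(row=5, col=4): c = 1.0000 + -0.0500i → escape time 2

Answer: 55532
55532
55532
55542
55542
55542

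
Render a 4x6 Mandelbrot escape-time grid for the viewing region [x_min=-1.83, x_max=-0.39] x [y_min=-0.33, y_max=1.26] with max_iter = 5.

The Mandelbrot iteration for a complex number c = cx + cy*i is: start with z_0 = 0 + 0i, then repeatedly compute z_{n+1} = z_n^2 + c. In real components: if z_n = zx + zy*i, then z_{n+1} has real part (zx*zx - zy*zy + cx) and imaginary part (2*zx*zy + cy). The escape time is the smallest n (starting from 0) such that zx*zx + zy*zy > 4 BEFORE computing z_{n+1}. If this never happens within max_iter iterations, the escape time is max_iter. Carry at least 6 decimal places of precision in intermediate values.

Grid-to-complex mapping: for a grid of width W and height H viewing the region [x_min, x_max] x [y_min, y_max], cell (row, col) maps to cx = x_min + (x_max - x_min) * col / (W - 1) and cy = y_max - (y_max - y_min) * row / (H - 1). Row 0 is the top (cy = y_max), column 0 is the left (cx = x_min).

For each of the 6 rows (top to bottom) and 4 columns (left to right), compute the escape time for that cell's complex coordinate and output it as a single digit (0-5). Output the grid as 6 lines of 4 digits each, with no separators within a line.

(row=0, col=0): c = -1.8300 + 1.2600i → escape time 1
(row=0, col=1): c = -1.3500 + 1.2600i → escape time 2
(row=0, col=2): c = -0.8700 + 1.2600i → escape time 3
(row=0, col=3): c = -0.3900 + 1.2600i → escape time 3
(row=1, col=0): c = -1.8300 + 0.9420i → escape time 1
(row=1, col=1): c = -1.3500 + 0.9420i → escape time 3
(row=1, col=2): c = -0.8700 + 0.9420i → escape time 3
(row=1, col=3): c = -0.3900 + 0.9420i → escape time 5
(row=2, col=0): c = -1.8300 + 0.6240i → escape time 2
(row=2, col=1): c = -1.3500 + 0.6240i → escape time 3
(row=2, col=2): c = -0.8700 + 0.6240i → escape time 5
(row=2, col=3): c = -0.3900 + 0.6240i → escape time 5
(row=3, col=0): c = -1.8300 + 0.3060i → escape time 3
(row=3, col=1): c = -1.3500 + 0.3060i → escape time 5
(row=3, col=2): c = -0.8700 + 0.3060i → escape time 5
(row=3, col=3): c = -0.3900 + 0.3060i → escape time 5
(row=4, col=0): c = -1.8300 + -0.0120i → escape time 5
(row=4, col=1): c = -1.3500 + -0.0120i → escape time 5
(row=4, col=2): c = -0.8700 + -0.0120i → escape time 5
(row=4, col=3): c = -0.3900 + -0.0120i → escape time 5
(row=5, col=0): c = -1.8300 + -0.3300i → escape time 3
(row=5, col=1): c = -1.3500 + -0.3300i → escape time 5
(row=5, col=2): c = -0.8700 + -0.3300i → escape time 5
(row=5, col=3): c = -0.3900 + -0.3300i → escape time 5

Answer: 1233
1335
2355
3555
5555
3555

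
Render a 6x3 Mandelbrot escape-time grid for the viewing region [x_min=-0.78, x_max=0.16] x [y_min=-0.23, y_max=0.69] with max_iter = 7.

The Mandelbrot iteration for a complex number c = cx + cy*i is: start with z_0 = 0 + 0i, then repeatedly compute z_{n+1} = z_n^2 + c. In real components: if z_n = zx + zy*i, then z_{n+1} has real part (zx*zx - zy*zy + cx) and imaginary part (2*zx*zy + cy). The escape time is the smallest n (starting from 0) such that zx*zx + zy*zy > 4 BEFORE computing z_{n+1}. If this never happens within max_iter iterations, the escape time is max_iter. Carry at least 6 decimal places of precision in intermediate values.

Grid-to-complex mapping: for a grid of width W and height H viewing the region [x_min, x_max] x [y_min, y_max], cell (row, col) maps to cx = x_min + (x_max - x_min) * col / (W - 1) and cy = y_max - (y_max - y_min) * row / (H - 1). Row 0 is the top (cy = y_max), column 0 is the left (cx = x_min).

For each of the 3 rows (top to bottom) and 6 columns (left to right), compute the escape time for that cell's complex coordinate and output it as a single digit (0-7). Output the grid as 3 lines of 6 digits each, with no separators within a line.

(row=0, col=0): c = -0.7800 + 0.6900i → escape time 4
(row=0, col=1): c = -0.5920 + 0.6900i → escape time 7
(row=0, col=2): c = -0.4040 + 0.6900i → escape time 7
(row=0, col=3): c = -0.2160 + 0.6900i → escape time 7
(row=0, col=4): c = -0.0280 + 0.6900i → escape time 7
(row=0, col=5): c = 0.1600 + 0.6900i → escape time 7
(row=1, col=0): c = -0.7800 + 0.2300i → escape time 7
(row=1, col=1): c = -0.5920 + 0.2300i → escape time 7
(row=1, col=2): c = -0.4040 + 0.2300i → escape time 7
(row=1, col=3): c = -0.2160 + 0.2300i → escape time 7
(row=1, col=4): c = -0.0280 + 0.2300i → escape time 7
(row=1, col=5): c = 0.1600 + 0.2300i → escape time 7
(row=2, col=0): c = -0.7800 + -0.2300i → escape time 7
(row=2, col=1): c = -0.5920 + -0.2300i → escape time 7
(row=2, col=2): c = -0.4040 + -0.2300i → escape time 7
(row=2, col=3): c = -0.2160 + -0.2300i → escape time 7
(row=2, col=4): c = -0.0280 + -0.2300i → escape time 7
(row=2, col=5): c = 0.1600 + -0.2300i → escape time 7

Answer: 477777
777777
777777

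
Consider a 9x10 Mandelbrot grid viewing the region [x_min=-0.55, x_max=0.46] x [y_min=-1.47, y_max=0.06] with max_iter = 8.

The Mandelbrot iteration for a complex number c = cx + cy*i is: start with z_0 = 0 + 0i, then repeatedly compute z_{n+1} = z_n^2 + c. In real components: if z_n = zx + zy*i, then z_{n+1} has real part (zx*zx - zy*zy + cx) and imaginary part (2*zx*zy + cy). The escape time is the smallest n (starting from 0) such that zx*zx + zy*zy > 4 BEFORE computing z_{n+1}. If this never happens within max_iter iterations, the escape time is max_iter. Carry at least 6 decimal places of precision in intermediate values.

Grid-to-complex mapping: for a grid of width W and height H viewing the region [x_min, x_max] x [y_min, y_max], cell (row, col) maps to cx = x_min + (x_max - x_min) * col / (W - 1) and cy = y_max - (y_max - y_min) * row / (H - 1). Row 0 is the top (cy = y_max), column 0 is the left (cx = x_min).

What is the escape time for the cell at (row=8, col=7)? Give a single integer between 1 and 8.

z_0 = 0 + 0i, c = 0.3337 + -1.3000i
Iter 1: z = 0.3337 + -1.3000i, |z|^2 = 1.8014
Iter 2: z = -1.2449 + -2.1677i, |z|^2 = 6.2488
Escaped at iteration 2

Answer: 2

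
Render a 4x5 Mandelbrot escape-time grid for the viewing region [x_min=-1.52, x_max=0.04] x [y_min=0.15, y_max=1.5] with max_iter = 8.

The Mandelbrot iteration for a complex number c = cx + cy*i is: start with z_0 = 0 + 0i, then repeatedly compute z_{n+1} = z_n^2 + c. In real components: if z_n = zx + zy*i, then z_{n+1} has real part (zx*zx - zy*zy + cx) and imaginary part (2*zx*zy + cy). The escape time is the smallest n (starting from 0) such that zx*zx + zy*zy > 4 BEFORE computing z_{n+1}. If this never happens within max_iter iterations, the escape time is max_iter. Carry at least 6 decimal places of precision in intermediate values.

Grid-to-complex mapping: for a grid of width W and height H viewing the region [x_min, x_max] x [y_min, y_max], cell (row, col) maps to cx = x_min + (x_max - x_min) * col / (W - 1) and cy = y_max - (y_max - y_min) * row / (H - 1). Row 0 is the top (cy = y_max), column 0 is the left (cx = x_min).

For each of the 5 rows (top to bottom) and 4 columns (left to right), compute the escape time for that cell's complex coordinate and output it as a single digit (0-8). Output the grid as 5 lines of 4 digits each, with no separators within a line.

Answer: 1222
2333
3358
3588
6888

Derivation:
(row=0, col=0): c = -1.5200 + 1.5000i → escape time 1
(row=0, col=1): c = -1.0000 + 1.5000i → escape time 2
(row=0, col=2): c = -0.4800 + 1.5000i → escape time 2
(row=0, col=3): c = 0.0400 + 1.5000i → escape time 2
(row=1, col=0): c = -1.5200 + 1.1625i → escape time 2
(row=1, col=1): c = -1.0000 + 1.1625i → escape time 3
(row=1, col=2): c = -0.4800 + 1.1625i → escape time 3
(row=1, col=3): c = 0.0400 + 1.1625i → escape time 3
(row=2, col=0): c = -1.5200 + 0.8250i → escape time 3
(row=2, col=1): c = -1.0000 + 0.8250i → escape time 3
(row=2, col=2): c = -0.4800 + 0.8250i → escape time 5
(row=2, col=3): c = 0.0400 + 0.8250i → escape time 8
(row=3, col=0): c = -1.5200 + 0.4875i → escape time 3
(row=3, col=1): c = -1.0000 + 0.4875i → escape time 5
(row=3, col=2): c = -0.4800 + 0.4875i → escape time 8
(row=3, col=3): c = 0.0400 + 0.4875i → escape time 8
(row=4, col=0): c = -1.5200 + 0.1500i → escape time 6
(row=4, col=1): c = -1.0000 + 0.1500i → escape time 8
(row=4, col=2): c = -0.4800 + 0.1500i → escape time 8
(row=4, col=3): c = 0.0400 + 0.1500i → escape time 8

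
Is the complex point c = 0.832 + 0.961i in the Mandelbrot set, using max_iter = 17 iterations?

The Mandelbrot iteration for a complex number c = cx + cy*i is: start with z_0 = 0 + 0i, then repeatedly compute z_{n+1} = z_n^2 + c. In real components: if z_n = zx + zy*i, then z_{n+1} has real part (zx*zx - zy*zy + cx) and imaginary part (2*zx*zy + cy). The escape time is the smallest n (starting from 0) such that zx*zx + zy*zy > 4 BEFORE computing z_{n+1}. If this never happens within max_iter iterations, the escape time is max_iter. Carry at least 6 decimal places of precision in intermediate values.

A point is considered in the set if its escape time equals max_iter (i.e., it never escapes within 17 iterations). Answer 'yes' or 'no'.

z_0 = 0 + 0i, c = 0.8320 + 0.9610i
Iter 1: z = 0.8320 + 0.9610i, |z|^2 = 1.6157
Iter 2: z = 0.6007 + 2.5601i, |z|^2 = 6.9150
Escaped at iteration 2

Answer: no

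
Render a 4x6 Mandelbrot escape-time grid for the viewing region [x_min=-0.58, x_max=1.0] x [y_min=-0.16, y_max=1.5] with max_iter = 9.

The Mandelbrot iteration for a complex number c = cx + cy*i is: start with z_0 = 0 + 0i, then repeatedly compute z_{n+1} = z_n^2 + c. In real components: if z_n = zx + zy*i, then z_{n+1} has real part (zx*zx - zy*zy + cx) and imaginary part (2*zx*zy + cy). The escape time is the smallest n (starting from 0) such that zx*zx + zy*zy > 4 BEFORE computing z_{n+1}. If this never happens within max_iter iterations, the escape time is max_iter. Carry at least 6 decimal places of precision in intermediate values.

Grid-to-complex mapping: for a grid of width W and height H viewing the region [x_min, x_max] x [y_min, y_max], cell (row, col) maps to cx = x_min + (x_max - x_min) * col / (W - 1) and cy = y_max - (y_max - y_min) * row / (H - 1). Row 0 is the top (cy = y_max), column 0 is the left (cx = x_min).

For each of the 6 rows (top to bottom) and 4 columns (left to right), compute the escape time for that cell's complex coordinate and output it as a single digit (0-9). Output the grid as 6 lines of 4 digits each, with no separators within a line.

(row=0, col=0): c = -0.5800 + 1.5000i → escape time 2
(row=0, col=1): c = -0.0533 + 1.5000i → escape time 2
(row=0, col=2): c = 0.4733 + 1.5000i → escape time 2
(row=0, col=3): c = 1.0000 + 1.5000i → escape time 2
(row=1, col=0): c = -0.5800 + 1.1680i → escape time 3
(row=1, col=1): c = -0.0533 + 1.1680i → escape time 4
(row=1, col=2): c = 0.4733 + 1.1680i → escape time 2
(row=1, col=3): c = 1.0000 + 1.1680i → escape time 2
(row=2, col=0): c = -0.5800 + 0.8360i → escape time 4
(row=2, col=1): c = -0.0533 + 0.8360i → escape time 9
(row=2, col=2): c = 0.4733 + 0.8360i → escape time 3
(row=2, col=3): c = 1.0000 + 0.8360i → escape time 2
(row=3, col=0): c = -0.5800 + 0.5040i → escape time 9
(row=3, col=1): c = -0.0533 + 0.5040i → escape time 9
(row=3, col=2): c = 0.4733 + 0.5040i → escape time 5
(row=3, col=3): c = 1.0000 + 0.5040i → escape time 2
(row=4, col=0): c = -0.5800 + 0.1720i → escape time 9
(row=4, col=1): c = -0.0533 + 0.1720i → escape time 9
(row=4, col=2): c = 0.4733 + 0.1720i → escape time 6
(row=4, col=3): c = 1.0000 + 0.1720i → escape time 2
(row=5, col=0): c = -0.5800 + -0.1600i → escape time 9
(row=5, col=1): c = -0.0533 + -0.1600i → escape time 9
(row=5, col=2): c = 0.4733 + -0.1600i → escape time 5
(row=5, col=3): c = 1.0000 + -0.1600i → escape time 2

Answer: 2222
3422
4932
9952
9962
9952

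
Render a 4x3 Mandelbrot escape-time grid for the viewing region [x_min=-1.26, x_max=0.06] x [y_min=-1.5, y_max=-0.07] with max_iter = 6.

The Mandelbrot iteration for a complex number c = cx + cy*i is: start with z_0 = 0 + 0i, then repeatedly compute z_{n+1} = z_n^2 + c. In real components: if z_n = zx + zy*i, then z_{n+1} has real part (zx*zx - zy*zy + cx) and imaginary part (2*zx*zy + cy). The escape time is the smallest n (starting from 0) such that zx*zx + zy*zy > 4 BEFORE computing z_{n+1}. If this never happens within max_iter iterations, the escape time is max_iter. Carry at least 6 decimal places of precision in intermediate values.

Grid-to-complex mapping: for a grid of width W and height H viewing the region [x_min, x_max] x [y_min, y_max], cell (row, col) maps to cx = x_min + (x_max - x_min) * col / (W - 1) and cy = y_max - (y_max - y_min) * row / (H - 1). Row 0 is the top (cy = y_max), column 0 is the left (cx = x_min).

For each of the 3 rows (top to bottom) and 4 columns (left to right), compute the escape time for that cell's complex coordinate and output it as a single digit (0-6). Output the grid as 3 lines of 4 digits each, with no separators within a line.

Answer: 6666
3466
2222

Derivation:
(row=0, col=0): c = -1.2600 + -0.0700i → escape time 6
(row=0, col=1): c = -0.8200 + -0.0700i → escape time 6
(row=0, col=2): c = -0.3800 + -0.0700i → escape time 6
(row=0, col=3): c = 0.0600 + -0.0700i → escape time 6
(row=1, col=0): c = -1.2600 + -0.7850i → escape time 3
(row=1, col=1): c = -0.8200 + -0.7850i → escape time 4
(row=1, col=2): c = -0.3800 + -0.7850i → escape time 6
(row=1, col=3): c = 0.0600 + -0.7850i → escape time 6
(row=2, col=0): c = -1.2600 + -1.5000i → escape time 2
(row=2, col=1): c = -0.8200 + -1.5000i → escape time 2
(row=2, col=2): c = -0.3800 + -1.5000i → escape time 2
(row=2, col=3): c = 0.0600 + -1.5000i → escape time 2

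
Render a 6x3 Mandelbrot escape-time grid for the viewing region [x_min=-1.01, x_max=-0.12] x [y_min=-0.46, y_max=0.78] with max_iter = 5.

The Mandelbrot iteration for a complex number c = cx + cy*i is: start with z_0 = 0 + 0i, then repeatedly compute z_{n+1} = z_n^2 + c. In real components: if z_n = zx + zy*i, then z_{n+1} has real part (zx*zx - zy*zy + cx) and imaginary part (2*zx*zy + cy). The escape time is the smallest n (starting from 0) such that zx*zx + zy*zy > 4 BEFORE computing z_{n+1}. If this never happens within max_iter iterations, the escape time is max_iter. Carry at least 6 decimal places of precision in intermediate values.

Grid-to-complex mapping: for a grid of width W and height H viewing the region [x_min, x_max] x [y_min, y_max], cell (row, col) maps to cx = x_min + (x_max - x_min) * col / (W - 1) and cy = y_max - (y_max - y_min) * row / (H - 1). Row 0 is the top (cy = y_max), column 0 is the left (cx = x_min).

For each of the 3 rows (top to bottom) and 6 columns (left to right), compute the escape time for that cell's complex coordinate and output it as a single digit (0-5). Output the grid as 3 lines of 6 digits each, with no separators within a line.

Answer: 344555
555555
555555

Derivation:
(row=0, col=0): c = -1.0100 + 0.7800i → escape time 3
(row=0, col=1): c = -0.8320 + 0.7800i → escape time 4
(row=0, col=2): c = -0.6540 + 0.7800i → escape time 4
(row=0, col=3): c = -0.4760 + 0.7800i → escape time 5
(row=0, col=4): c = -0.2980 + 0.7800i → escape time 5
(row=0, col=5): c = -0.1200 + 0.7800i → escape time 5
(row=1, col=0): c = -1.0100 + 0.1600i → escape time 5
(row=1, col=1): c = -0.8320 + 0.1600i → escape time 5
(row=1, col=2): c = -0.6540 + 0.1600i → escape time 5
(row=1, col=3): c = -0.4760 + 0.1600i → escape time 5
(row=1, col=4): c = -0.2980 + 0.1600i → escape time 5
(row=1, col=5): c = -0.1200 + 0.1600i → escape time 5
(row=2, col=0): c = -1.0100 + -0.4600i → escape time 5
(row=2, col=1): c = -0.8320 + -0.4600i → escape time 5
(row=2, col=2): c = -0.6540 + -0.4600i → escape time 5
(row=2, col=3): c = -0.4760 + -0.4600i → escape time 5
(row=2, col=4): c = -0.2980 + -0.4600i → escape time 5
(row=2, col=5): c = -0.1200 + -0.4600i → escape time 5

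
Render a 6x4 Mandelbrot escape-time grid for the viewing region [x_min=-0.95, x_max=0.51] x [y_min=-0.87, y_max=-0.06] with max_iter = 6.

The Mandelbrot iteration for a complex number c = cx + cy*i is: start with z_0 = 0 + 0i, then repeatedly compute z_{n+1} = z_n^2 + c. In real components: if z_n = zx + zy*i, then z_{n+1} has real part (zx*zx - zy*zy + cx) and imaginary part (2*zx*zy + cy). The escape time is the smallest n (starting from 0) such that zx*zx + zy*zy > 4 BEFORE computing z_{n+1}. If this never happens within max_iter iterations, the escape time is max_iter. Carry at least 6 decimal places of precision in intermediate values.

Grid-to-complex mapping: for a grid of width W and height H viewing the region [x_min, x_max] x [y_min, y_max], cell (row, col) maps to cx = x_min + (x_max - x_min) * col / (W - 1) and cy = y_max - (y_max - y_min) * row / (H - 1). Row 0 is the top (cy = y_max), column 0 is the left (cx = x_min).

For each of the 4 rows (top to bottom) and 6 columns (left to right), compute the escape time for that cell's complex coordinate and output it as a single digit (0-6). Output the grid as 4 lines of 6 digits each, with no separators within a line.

Answer: 666665
666665
566664
345643

Derivation:
(row=0, col=0): c = -0.9500 + -0.0600i → escape time 6
(row=0, col=1): c = -0.6580 + -0.0600i → escape time 6
(row=0, col=2): c = -0.3660 + -0.0600i → escape time 6
(row=0, col=3): c = -0.0740 + -0.0600i → escape time 6
(row=0, col=4): c = 0.2180 + -0.0600i → escape time 6
(row=0, col=5): c = 0.5100 + -0.0600i → escape time 5
(row=1, col=0): c = -0.9500 + -0.3300i → escape time 6
(row=1, col=1): c = -0.6580 + -0.3300i → escape time 6
(row=1, col=2): c = -0.3660 + -0.3300i → escape time 6
(row=1, col=3): c = -0.0740 + -0.3300i → escape time 6
(row=1, col=4): c = 0.2180 + -0.3300i → escape time 6
(row=1, col=5): c = 0.5100 + -0.3300i → escape time 5
(row=2, col=0): c = -0.9500 + -0.6000i → escape time 5
(row=2, col=1): c = -0.6580 + -0.6000i → escape time 6
(row=2, col=2): c = -0.3660 + -0.6000i → escape time 6
(row=2, col=3): c = -0.0740 + -0.6000i → escape time 6
(row=2, col=4): c = 0.2180 + -0.6000i → escape time 6
(row=2, col=5): c = 0.5100 + -0.6000i → escape time 4
(row=3, col=0): c = -0.9500 + -0.8700i → escape time 3
(row=3, col=1): c = -0.6580 + -0.8700i → escape time 4
(row=3, col=2): c = -0.3660 + -0.8700i → escape time 5
(row=3, col=3): c = -0.0740 + -0.8700i → escape time 6
(row=3, col=4): c = 0.2180 + -0.8700i → escape time 4
(row=3, col=5): c = 0.5100 + -0.8700i → escape time 3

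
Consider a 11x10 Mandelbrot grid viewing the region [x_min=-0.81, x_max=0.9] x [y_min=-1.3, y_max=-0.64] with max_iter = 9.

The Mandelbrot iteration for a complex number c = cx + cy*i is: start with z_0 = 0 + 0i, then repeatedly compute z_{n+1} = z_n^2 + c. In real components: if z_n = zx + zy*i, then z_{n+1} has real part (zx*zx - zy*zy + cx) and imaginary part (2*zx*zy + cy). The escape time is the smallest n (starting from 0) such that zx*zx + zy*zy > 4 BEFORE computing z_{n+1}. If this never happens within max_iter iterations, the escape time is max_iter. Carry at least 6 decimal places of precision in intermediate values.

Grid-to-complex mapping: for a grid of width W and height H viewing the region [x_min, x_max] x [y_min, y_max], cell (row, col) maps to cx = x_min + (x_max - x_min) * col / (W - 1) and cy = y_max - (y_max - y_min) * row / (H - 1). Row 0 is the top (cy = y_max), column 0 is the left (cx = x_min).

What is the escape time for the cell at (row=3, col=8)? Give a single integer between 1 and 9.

z_0 = 0 + 0i, c = 0.5580 + -0.8600i
Iter 1: z = 0.5580 + -0.8600i, |z|^2 = 1.0510
Iter 2: z = 0.1298 + -1.8198i, |z|^2 = 3.3284
Iter 3: z = -2.7367 + -1.3323i, |z|^2 = 9.2644
Escaped at iteration 3

Answer: 3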